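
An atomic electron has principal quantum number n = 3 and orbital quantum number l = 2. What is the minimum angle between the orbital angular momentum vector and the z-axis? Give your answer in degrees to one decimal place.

|L| = √(l(l+1)) ℏ = √6 ℏ.
The smallest angle corresponds to the largest L_z, i.e. m_l = l = 2, giving L_z = 2ℏ.
cos θ_min = 2/√6, so θ_min ≈ 35.3°.

θ_min ≈ 35.3°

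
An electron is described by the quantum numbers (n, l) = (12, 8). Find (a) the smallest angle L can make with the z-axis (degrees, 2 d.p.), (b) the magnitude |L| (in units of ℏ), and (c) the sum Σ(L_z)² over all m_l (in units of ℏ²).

cos θ_min = 8/√72, so θ_min ≈ 19.47°.
|L| = ℏ√(8·9) = 6√2 ℏ ≈ 8.485ℏ.
Σ m_l² = 408, so Σ(L_z)² = 408 ℏ².

θ_min ≈ 19.47°; |L| = 6√2 ℏ ≈ 8.485ℏ; Σ(L_z)² = 408 ℏ²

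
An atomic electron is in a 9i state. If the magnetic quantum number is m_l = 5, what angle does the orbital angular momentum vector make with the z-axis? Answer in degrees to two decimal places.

The 9i subshell has l = 6.
|L|² = l(l+1)ℏ² = 42ℏ², so |L| = √42 ℏ.
L_z = m_l ℏ = 5ℏ.
cos θ = L_z/|L| = 5/√42, so θ ≈ 39.51°.

θ ≈ 39.51°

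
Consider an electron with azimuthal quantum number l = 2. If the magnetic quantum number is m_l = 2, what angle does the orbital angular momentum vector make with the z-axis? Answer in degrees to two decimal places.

θ ≈ 35.26°

|L| = ℏ√(l(l+1)) = √6 ℏ.
L_z = m_l ℏ = 2ℏ.
cos θ = L_z/|L| = 2/√6, so θ ≈ 35.26°.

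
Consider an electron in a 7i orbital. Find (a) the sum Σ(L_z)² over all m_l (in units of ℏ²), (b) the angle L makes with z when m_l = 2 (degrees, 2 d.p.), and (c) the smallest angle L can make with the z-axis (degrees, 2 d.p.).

Σ(L_z)² = 182 ℏ²; θ(m_l=2) ≈ 72.02°; θ_min ≈ 22.21°

The 7i subshell has l = 6.
Σ m_l² = 182, so Σ(L_z)² = 182 ℏ².
For m_l = 2: cos θ = 2/√42, θ ≈ 72.02°.
cos θ_min = 6/√42, so θ_min ≈ 22.21°.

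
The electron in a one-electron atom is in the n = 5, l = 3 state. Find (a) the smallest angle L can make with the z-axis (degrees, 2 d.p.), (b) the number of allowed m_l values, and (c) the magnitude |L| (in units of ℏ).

cos θ_min = 3/√12, so θ_min ≈ 30.00°.
There are 2l+1 = 7 values of m_l.
|L| = ℏ√(3·4) = 2√3 ℏ ≈ 3.464ℏ.

θ_min ≈ 30.00°; 7 values; |L| = 2√3 ℏ ≈ 3.464ℏ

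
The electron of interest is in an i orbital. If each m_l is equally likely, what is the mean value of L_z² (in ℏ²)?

An i state has l = 6.
m_l ∈ {-6, -5, -4, -3, -2, -1, 0, 1, 2, 3, 4, 5, 6}.
⟨L_z²⟩ = ℏ²·l(l+1)/3 = 14ℏ².

⟨L_z²⟩ = 14 ℏ²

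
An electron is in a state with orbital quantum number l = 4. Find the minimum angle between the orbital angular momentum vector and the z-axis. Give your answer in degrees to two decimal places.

θ_min ≈ 26.57°

|L|² = l(l+1)ℏ² = 20ℏ², so |L| = 2√5 ℏ.
The smallest angle corresponds to the largest L_z, i.e. m_l = l = 4, giving L_z = 4ℏ.
cos θ_min = 4/√20, so θ_min ≈ 26.57°.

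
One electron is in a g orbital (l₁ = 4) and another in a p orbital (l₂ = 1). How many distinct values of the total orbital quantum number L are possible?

3

Angular momentum addition gives L = |l₁ − l₂|, …, l₁ + l₂.
Allowed values: L = 3, 4, 5.
That is 3 values.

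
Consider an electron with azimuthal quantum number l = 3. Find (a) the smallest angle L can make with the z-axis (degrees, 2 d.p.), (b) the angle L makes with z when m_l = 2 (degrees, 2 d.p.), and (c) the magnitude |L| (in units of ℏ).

θ_min ≈ 30.00°; θ(m_l=2) ≈ 54.74°; |L| = 2√3 ℏ ≈ 3.464ℏ

cos θ_min = 3/√12, so θ_min ≈ 30.00°.
For m_l = 2: cos θ = 2/√12, θ ≈ 54.74°.
|L| = ℏ√(3·4) = 2√3 ℏ ≈ 3.464ℏ.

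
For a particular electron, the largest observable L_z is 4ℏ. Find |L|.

L_z,max = lℏ, so l = 4.
|L| = √(l(l+1)) ℏ = 2√5 ℏ.

|L| = 2√5 ℏ ≈ 4.472ℏ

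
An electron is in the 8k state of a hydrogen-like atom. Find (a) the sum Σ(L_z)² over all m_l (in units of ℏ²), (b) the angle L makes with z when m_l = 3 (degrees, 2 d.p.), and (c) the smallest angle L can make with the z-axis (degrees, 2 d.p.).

Σ(L_z)² = 280 ℏ²; θ(m_l=3) ≈ 66.37°; θ_min ≈ 20.70°

8k means n = 8, l = 7.
Σ m_l² = 280, so Σ(L_z)² = 280 ℏ².
For m_l = 3: cos θ = 3/√56, θ ≈ 66.37°.
cos θ_min = 7/√56, so θ_min ≈ 20.70°.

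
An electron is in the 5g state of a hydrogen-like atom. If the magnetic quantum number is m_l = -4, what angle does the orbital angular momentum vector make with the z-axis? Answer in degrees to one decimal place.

The 5g subshell has l = 4.
|L| = √(l(l+1)) ℏ = 2√5 ℏ.
L_z = m_l ℏ = −4ℏ.
cos θ = L_z/|L| = -4/√20, so θ ≈ 153.4°.

θ ≈ 153.4°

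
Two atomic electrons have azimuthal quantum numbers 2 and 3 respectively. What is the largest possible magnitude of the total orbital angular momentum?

L runs from |2 − 3| = 1 to 2 + 3 = 5.
Allowed values: L = 1, 2, 3, 4, 5.
The largest magnitude corresponds to L = 5: |L_tot| = ℏ√(5·6) = √30 ℏ.

|L_tot|_max = √30 ℏ ≈ 5.477ℏ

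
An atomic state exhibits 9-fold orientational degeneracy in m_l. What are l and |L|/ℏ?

Since there are 2l+1 = 9 values of m_l, l = 4.
|L| = ℏ√(l(l+1)) = ℏ√(4·5) = 2√5 ℏ.

l = 4, |L| = 2√5 ℏ ≈ 4.472ℏ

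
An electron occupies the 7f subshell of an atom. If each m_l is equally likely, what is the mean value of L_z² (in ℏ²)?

For 7f, l = 3.
The allowed m_l values are -3, -2, -1, 0, 1, 2, 3.
Average of L_z² over 7 states: 28/7 ℏ² = 4 ℏ².

⟨L_z²⟩ = 4 ℏ²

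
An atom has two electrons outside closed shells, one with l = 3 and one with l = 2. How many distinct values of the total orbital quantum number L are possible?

The total orbital quantum number L ranges from |l₁ − l₂| to l₁ + l₂ in integer steps.
So L can be 1, 2, 3, 4, 5.
That is 5 values.

5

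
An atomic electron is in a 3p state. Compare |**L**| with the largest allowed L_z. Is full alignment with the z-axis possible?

3p means n = 3, l = 1.
|L| = √2 ℏ ≈ 1.4142ℏ, while L_z,max = lℏ = 1ℏ.
Since |L| > L_z,max, the vector can never point exactly along z; the closest it comes is θ_min = arccos(1/√2) ≈ 45.0°.

No: L_z,max = 1ℏ < |L| = √2 ℏ ≈ 1.414ℏ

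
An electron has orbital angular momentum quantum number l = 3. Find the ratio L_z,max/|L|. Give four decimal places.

|L| = 2√3 ℏ ≈ 3.4641ℏ, while L_z,max = lℏ = 3ℏ.
L_z,max/|L| = 3/√12 = 0.8660.

L_z,max/|L| = 0.8660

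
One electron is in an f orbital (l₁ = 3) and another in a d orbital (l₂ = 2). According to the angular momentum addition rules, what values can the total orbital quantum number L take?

L = 1, 2, 3, 4, 5

Angular momentum addition gives L = |l₁ − l₂|, …, l₁ + l₂.
L ∈ {1, 2, 3, 4, 5}.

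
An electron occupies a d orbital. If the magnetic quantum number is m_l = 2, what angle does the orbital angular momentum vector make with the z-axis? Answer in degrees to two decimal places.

The letter d corresponds to l = 2.
|L| = √(l(l+1)) ℏ = √6 ℏ.
L_z = m_l ℏ = 2ℏ.
cos θ = L_z/|L| = 2/√6, so θ ≈ 35.26°.

θ ≈ 35.26°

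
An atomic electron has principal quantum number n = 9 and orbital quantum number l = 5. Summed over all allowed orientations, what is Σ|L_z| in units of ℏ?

m_l runs from −5 to 5, i.e. {-5, -4, -3, -2, -1, 0, 1, 2, 3, 4, 5}.
Σ|m_l| = 2·5(5+1)/2 = 30.

Σ|L_z| = 30 ℏ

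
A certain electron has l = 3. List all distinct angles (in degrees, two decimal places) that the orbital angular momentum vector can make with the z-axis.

θ ∈ {30.00°, 54.74°, 73.22°, 90.00°, 106.78°, 125.26°, 150.00°}

|L| = ℏ√(l(l+1)) = 2√3 ℏ.
cos θ = m_l/√12 for each m_l ∈ {-3, -2, -1, 0, 1, 2, 3}.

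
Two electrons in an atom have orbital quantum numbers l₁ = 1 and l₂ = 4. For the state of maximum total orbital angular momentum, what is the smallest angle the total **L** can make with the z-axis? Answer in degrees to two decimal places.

Angular momentum addition gives L = |l₁ − l₂|, …, l₁ + l₂.
So L can be 3, 4, 5.
The maximum is L = 5, with |L_tot| = ℏ√(5·6) = √30 ℏ.
The minimum angle with z is arccos(5/√30) ≈ 24.09°.

θ_min ≈ 24.09°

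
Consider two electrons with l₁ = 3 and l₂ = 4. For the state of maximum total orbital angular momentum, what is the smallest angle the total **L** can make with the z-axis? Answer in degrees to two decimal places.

The total orbital quantum number L ranges from |l₁ − l₂| to l₁ + l₂ in integer steps.
So L can be 1, 2, 3, 4, 5, 6, 7.
The maximum is L = 7, with |L_tot| = ℏ√(7·8) = 2√14 ℏ.
The minimum angle with z is arccos(7/√56) ≈ 20.70°.

θ_min ≈ 20.70°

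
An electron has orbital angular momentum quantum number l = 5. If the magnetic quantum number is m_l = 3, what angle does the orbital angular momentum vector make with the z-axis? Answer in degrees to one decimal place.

θ ≈ 56.8°

|L|² = l(l+1)ℏ² = 30ℏ², so |L| = √30 ℏ.
L_z = m_l ℏ = 3ℏ.
cos θ = L_z/|L| = 3/√30, so θ ≈ 56.8°.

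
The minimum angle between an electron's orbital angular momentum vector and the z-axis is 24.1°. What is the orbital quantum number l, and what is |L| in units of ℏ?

cos θ_min = l/√(l(l+1)) = √(l/(l+1)), so l/(l+1) = cos²(24.1°) = 0.8333.
Solving: l = 5.
Then |L| = ℏ√(5·6) = √30 ℏ.

l = 5, |L| = √30 ℏ ≈ 5.477ℏ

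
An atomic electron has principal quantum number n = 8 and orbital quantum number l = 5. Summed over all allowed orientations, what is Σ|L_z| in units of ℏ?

Σ|L_z| = 30 ℏ

m_l ∈ {-5, -4, -3, -2, -1, 0, 1, 2, 3, 4, 5}.
Σ|m_l| = 2·5(5+1)/2 = 30.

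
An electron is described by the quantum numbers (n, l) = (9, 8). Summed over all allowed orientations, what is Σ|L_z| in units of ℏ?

The allowed m_l values are -8, -7, -6, -5, -4, -3, -2, -1, 0, 1, 2, 3, 4, 5, 6, 7, 8.
Σ|m_l| = 2·8(8+1)/2 = 72.

Σ|L_z| = 72 ℏ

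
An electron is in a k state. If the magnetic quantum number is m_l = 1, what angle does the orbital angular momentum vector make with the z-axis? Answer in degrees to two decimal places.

θ ≈ 82.32°

A k state has l = 7.
|L| = √(l(l+1)) ℏ = 2√14 ℏ.
L_z = m_l ℏ = 1ℏ.
cos θ = L_z/|L| = 1/√56, so θ ≈ 82.32°.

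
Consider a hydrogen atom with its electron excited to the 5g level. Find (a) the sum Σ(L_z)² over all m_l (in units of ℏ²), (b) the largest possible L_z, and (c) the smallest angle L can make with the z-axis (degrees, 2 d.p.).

The 5g level has l = 4.
Σ m_l² = 60, so Σ(L_z)² = 60 ℏ².
L_z,max = lℏ = 4ℏ.
cos θ_min = 4/√20, so θ_min ≈ 26.57°.

Σ(L_z)² = 60 ℏ²; L_z,max = 4ℏ; θ_min ≈ 26.57°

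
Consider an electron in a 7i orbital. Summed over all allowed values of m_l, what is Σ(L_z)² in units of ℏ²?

The 7i subshell has l = 6.
The allowed m_l values are -6, -5, -4, -3, -2, -1, 0, 1, 2, 3, 4, 5, 6.
Σ m_l² = l(l+1)(2l+1)/3 = 6·7·13/3 = 182.

Σ(L_z)² = 182 ℏ²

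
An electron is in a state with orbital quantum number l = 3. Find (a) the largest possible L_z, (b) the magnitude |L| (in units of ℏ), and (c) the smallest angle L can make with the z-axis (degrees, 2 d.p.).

L_z,max = 3ℏ; |L| = 2√3 ℏ ≈ 3.464ℏ; θ_min ≈ 30.00°

L_z,max = lℏ = 3ℏ.
|L| = ℏ√(3·4) = 2√3 ℏ ≈ 3.464ℏ.
cos θ_min = 3/√12, so θ_min ≈ 30.00°.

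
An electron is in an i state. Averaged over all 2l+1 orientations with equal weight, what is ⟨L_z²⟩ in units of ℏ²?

An i state has l = 6.
m_l runs from −6 to 6, i.e. {-6, -5, -4, -3, -2, -1, 0, 1, 2, 3, 4, 5, 6}.
⟨L_z²⟩ = ℏ²·l(l+1)/3 = 14ℏ².

⟨L_z²⟩ = 14 ℏ²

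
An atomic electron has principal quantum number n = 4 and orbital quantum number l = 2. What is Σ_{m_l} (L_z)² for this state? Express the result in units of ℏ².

Σ(L_z)² = 10 ℏ²

The allowed m_l values are -2, -1, 0, 1, 2.
Summing m² from −2 to 2: Σ m_l² = 10.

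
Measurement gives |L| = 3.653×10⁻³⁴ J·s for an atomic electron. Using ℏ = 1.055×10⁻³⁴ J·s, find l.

|L|/ℏ = (3.653×10⁻³⁴)/(1.055×10⁻³⁴) ≈ 3.463.
Set l(l+1) = 11.99; the integer solution is l = 3.

l = 3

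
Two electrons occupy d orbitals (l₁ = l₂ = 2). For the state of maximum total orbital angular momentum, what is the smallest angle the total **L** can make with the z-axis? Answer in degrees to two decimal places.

Angular momentum addition gives L = |l₁ − l₂|, …, l₁ + l₂.
So L can be 0, 1, 2, 3, 4.
The maximum is L = 4, with |L_tot| = ℏ√(4·5) = 2√5 ℏ.
The minimum angle with z is arccos(4/√20) ≈ 26.57°.

θ_min ≈ 26.57°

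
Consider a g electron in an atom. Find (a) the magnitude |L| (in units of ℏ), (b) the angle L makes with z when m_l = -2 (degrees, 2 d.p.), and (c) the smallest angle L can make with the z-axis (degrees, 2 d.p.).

The letter g corresponds to l = 4.
|L| = ℏ√(4·5) = 2√5 ℏ ≈ 4.472ℏ.
For m_l = -2: cos θ = -2/√20, θ ≈ 116.57°.
cos θ_min = 4/√20, so θ_min ≈ 26.57°.

|L| = 2√5 ℏ ≈ 4.472ℏ; θ(m_l=-2) ≈ 116.57°; θ_min ≈ 26.57°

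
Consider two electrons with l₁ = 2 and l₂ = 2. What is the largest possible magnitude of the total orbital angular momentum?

By the triangle rule, |l₁ − l₂| ≤ L ≤ l₁ + l₂.
So L can be 0, 1, 2, 3, 4.
The largest magnitude corresponds to L = 4: |L_tot| = ℏ√(4·5) = 2√5 ℏ.

|L_tot|_max = 2√5 ℏ ≈ 4.472ℏ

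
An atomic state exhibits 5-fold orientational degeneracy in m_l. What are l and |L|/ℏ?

2l + 1 = 5 ⇒ l = 2.
|L| = ℏ√(l(l+1)) = ℏ√(2·3) = √6 ℏ.

l = 2, |L| = √6 ℏ ≈ 2.449ℏ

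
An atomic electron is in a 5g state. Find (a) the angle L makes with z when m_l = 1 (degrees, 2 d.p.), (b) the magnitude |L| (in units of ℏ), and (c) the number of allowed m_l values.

θ(m_l=1) ≈ 77.08°; |L| = 2√5 ℏ ≈ 4.472ℏ; 9 values

For 5g, l = 4.
For m_l = 1: cos θ = 1/√20, θ ≈ 77.08°.
|L| = ℏ√(4·5) = 2√5 ℏ ≈ 4.472ℏ.
There are 2l+1 = 9 values of m_l.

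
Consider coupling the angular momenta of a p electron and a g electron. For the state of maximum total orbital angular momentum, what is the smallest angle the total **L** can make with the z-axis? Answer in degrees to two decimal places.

θ_min ≈ 24.09°

Angular momentum addition gives L = |l₁ − l₂|, …, l₁ + l₂.
L ∈ {3, 4, 5}.
The maximum is L = 5, with |L_tot| = ℏ√(5·6) = √30 ℏ.
The minimum angle with z is arccos(5/√30) ≈ 24.09°.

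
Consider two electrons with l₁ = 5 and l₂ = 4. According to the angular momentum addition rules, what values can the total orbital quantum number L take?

Angular momentum addition gives L = |l₁ − l₂|, …, l₁ + l₂.
So L can be 1, 2, 3, 4, 5, 6, 7, 8, 9.

L = 1, 2, 3, 4, 5, 6, 7, 8, 9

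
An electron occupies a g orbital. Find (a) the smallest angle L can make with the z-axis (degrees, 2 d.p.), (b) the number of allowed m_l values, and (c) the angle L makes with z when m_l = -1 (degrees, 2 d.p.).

The letter g corresponds to l = 4.
cos θ_min = 4/√20, so θ_min ≈ 26.57°.
There are 2l+1 = 9 values of m_l.
For m_l = -1: cos θ = -1/√20, θ ≈ 102.92°.

θ_min ≈ 26.57°; 9 values; θ(m_l=-1) ≈ 102.92°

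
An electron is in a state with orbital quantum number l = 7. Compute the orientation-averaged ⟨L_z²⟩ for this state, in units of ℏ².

⟨L_z²⟩ = 18.67 ℏ²

m_l runs from −7 to 7, i.e. {-7, -6, -5, -4, -3, -2, -1, 0, 1, 2, 3, 4, 5, 6, 7}.
Average of L_z² over 15 states: 280/15 ℏ² = 18.67 ℏ².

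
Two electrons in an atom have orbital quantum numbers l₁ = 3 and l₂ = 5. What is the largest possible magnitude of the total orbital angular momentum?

|L_tot|_max = 6√2 ℏ ≈ 8.485ℏ

The total orbital quantum number L ranges from |l₁ − l₂| to l₁ + l₂ in integer steps.
So L can be 2, 3, 4, 5, 6, 7, 8.
The largest magnitude corresponds to L = 8: |L_tot| = ℏ√(8·9) = 6√2 ℏ.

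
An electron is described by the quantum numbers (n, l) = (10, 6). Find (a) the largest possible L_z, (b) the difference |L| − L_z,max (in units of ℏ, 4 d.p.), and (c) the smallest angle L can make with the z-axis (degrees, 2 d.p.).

L_z,max = lℏ = 6ℏ.
|L| − L_z,max = (√42 − 6)ℏ ≈ 0.4807ℏ.
cos θ_min = 6/√42, so θ_min ≈ 22.21°.

L_z,max = 6ℏ; |L|−L_z,max ≈ 0.4807ℏ; θ_min ≈ 22.21°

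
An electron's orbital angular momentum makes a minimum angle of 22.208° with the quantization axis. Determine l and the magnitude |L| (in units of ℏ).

l = 6, |L| = √42 ℏ ≈ 6.481ℏ

cos θ_min = l/√(l(l+1)) = √(l/(l+1)), so l/(l+1) = cos²(22.208°) = 0.8571.
Thus l = 0.8571/(1 − 0.8571) ≈ 6.
Then |L| = ℏ√(6·7) = √42 ℏ.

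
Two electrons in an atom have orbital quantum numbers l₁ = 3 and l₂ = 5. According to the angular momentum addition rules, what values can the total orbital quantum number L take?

By the triangle rule, |l₁ − l₂| ≤ L ≤ l₁ + l₂.
Allowed values: L = 2, 3, 4, 5, 6, 7, 8.

L = 2, 3, 4, 5, 6, 7, 8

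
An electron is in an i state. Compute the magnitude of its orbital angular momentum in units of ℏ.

|L| = √42 ℏ ≈ 6.481ℏ

For an i orbital, l = 6.
|L| = ℏ√(l(l+1)) = ℏ√(6·7) = √42 ℏ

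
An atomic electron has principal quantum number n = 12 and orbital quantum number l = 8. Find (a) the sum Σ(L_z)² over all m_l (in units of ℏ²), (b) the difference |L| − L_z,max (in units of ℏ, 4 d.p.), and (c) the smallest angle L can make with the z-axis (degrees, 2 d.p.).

Σ(L_z)² = 408 ℏ²; |L|−L_z,max ≈ 0.4853ℏ; θ_min ≈ 19.47°

Σ m_l² = 408, so Σ(L_z)² = 408 ℏ².
|L| − L_z,max = (6√2 − 8)ℏ ≈ 0.4853ℏ.
cos θ_min = 8/√72, so θ_min ≈ 19.47°.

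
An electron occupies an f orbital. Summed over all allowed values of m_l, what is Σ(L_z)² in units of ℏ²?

Σ(L_z)² = 28 ℏ²

For an f orbital, l = 3.
The allowed m_l values are -3, -2, -1, 0, 1, 2, 3.
Summing m² from −3 to 3: Σ m_l² = 28.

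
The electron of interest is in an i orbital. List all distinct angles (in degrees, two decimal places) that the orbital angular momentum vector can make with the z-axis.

For an i orbital, l = 6.
|L|² = l(l+1)ℏ² = 42ℏ², so |L| = √42 ℏ.
cos θ = m_l/√42 for each m_l ∈ {-6, -5, -4, -3, -2, -1, 0, 1, 2, 3, 4, 5, 6}.

θ ∈ {22.21°, 39.51°, 51.89°, 62.42°, 72.02°, 81.12°, 90.00°, 98.88°, 107.98°, 117.58°, 128.11°, 140.49°, 157.79°}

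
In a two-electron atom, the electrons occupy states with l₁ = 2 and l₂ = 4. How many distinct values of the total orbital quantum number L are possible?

The total orbital quantum number L ranges from |l₁ − l₂| to l₁ + l₂ in integer steps.
L ∈ {2, 3, 4, 5, 6}.
That is 5 values.

5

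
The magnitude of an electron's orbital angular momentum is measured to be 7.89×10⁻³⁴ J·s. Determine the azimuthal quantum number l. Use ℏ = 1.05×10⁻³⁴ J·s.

l = 7

Dividing by ℏ: |L|/ℏ ≈ 7.514.
(|L|/ℏ)² = l(l+1) ≈ 56.46 ⇒ l = 7.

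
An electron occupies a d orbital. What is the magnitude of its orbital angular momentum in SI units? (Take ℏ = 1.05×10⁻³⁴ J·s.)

For a d orbital, l = 2.
|L| = ℏ√(l(l+1)) = ℏ√(2·3) = √6 ℏ
Numerically, |L| = 2.449 × (1.05×10⁻³⁴ J·s) = 2.57×10⁻³⁴ J·s.

|L| = 2.57×10⁻³⁴ J·s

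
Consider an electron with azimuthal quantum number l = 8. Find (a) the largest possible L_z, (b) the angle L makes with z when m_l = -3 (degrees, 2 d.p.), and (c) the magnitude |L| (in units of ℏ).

L_z,max = 8ℏ; θ(m_l=-3) ≈ 110.70°; |L| = 6√2 ℏ ≈ 8.485ℏ

L_z,max = lℏ = 8ℏ.
For m_l = -3: cos θ = -3/√72, θ ≈ 110.70°.
|L| = ℏ√(8·9) = 6√2 ℏ ≈ 8.485ℏ.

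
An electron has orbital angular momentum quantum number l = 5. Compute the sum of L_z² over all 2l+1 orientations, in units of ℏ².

The allowed m_l values are -5, -4, -3, -2, -1, 0, 1, 2, 3, 4, 5.
Σ m_l² = 2·(1 + 4 + 9 + 16 + 25) = 110.

Σ(L_z)² = 110 ℏ²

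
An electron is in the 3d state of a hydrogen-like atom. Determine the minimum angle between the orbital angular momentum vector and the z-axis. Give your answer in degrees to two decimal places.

The 3d subshell has l = 2.
|L| = √(l(l+1)) ℏ = √6 ℏ.
The smallest angle corresponds to the largest L_z, i.e. m_l = l = 2, giving L_z = 2ℏ.
cos θ_min = 2/√6, so θ_min ≈ 35.26°.

θ_min ≈ 35.26°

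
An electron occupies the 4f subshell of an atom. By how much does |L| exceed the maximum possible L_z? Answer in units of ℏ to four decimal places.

|L| − L_z,max ≈ 0.4641ℏ

4f means n = 4, l = 3.
|L| = 2√3 ℏ ≈ 3.4641ℏ, while L_z,max = lℏ = 3ℏ.
The difference is (2√3 − 3)ℏ ≈ 0.4641ℏ.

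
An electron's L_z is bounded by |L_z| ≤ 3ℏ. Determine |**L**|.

L_z,max = lℏ, so l = 3.
|L| = ℏ√(l(l+1)) = 2√3 ℏ.

|L| = 2√3 ℏ ≈ 3.464ℏ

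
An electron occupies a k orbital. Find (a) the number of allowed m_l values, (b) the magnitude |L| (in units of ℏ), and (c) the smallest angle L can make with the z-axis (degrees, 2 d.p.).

15 values; |L| = 2√14 ℏ ≈ 7.483ℏ; θ_min ≈ 20.70°

The letter k corresponds to l = 7.
There are 2l+1 = 15 values of m_l.
|L| = ℏ√(7·8) = 2√14 ℏ ≈ 7.483ℏ.
cos θ_min = 7/√56, so θ_min ≈ 20.70°.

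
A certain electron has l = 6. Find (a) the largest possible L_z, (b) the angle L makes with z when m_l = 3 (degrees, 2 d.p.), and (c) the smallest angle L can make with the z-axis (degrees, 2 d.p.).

L_z,max = lℏ = 6ℏ.
For m_l = 3: cos θ = 3/√42, θ ≈ 62.42°.
cos θ_min = 6/√42, so θ_min ≈ 22.21°.

L_z,max = 6ℏ; θ(m_l=3) ≈ 62.42°; θ_min ≈ 22.21°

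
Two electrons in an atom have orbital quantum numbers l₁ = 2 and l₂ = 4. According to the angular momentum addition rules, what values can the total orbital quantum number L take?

L = 2, 3, 4, 5, 6

L runs from |2 − 4| = 2 to 2 + 4 = 6.
So L can be 2, 3, 4, 5, 6.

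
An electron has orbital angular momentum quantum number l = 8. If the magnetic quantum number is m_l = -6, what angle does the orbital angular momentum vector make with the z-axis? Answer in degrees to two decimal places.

|L| = ℏ√(l(l+1)) = 6√2 ℏ.
L_z = m_l ℏ = −6ℏ.
cos θ = L_z/|L| = -6/√72, so θ ≈ 135.00°.

θ ≈ 135.00°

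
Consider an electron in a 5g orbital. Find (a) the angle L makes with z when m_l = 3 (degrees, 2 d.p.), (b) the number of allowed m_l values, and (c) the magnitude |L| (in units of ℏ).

θ(m_l=3) ≈ 47.87°; 9 values; |L| = 2√5 ℏ ≈ 4.472ℏ

5g means n = 5, l = 4.
For m_l = 3: cos θ = 3/√20, θ ≈ 47.87°.
There are 2l+1 = 9 values of m_l.
|L| = ℏ√(4·5) = 2√5 ℏ ≈ 4.472ℏ.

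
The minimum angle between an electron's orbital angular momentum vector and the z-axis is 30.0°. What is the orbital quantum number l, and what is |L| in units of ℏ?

cos θ_min = l/√(l(l+1)) = √(l/(l+1)), so l/(l+1) = cos²(30.0°) = 0.7500.
Thus l = 0.7500/(1 − 0.7500) ≈ 3.
Then |L| = ℏ√(3·4) = 2√3 ℏ.

l = 3, |L| = 2√3 ℏ ≈ 3.464ℏ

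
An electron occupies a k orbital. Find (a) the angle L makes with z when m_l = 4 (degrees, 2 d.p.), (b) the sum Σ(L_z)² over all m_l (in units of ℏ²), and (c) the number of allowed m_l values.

θ(m_l=4) ≈ 57.69°; Σ(L_z)² = 280 ℏ²; 15 values

For a k orbital, l = 7.
For m_l = 4: cos θ = 4/√56, θ ≈ 57.69°.
Σ m_l² = 280, so Σ(L_z)² = 280 ℏ².
There are 2l+1 = 15 values of m_l.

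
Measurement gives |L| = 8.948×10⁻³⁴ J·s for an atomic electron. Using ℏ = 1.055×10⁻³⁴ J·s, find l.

l = 8

|L|/ℏ = (8.948×10⁻³⁴)/(1.055×10⁻³⁴) ≈ 8.482.
Set l(l+1) = 71.94; the integer solution is l = 8.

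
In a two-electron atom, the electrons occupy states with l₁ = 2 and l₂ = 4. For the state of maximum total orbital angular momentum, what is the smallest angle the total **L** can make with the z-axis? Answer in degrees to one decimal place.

Angular momentum addition gives L = |l₁ − l₂|, …, l₁ + l₂.
L ∈ {2, 3, 4, 5, 6}.
The maximum is L = 6, with |L_tot| = ℏ√(6·7) = √42 ℏ.
The minimum angle with z is arccos(6/√42) ≈ 22.2°.

θ_min ≈ 22.2°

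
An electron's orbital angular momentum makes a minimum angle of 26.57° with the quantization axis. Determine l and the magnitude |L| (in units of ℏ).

cos θ_min = l/√(l(l+1)) = √(l/(l+1)), so l/(l+1) = cos²(26.57°) = 0.7999.
l = cos²θ/sin²θ ≈ 4.
Then |L| = ℏ√(4·5) = 2√5 ℏ.

l = 4, |L| = 2√5 ℏ ≈ 4.472ℏ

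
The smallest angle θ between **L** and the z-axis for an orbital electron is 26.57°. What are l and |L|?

l = 4, |L| = 2√5 ℏ ≈ 4.472ℏ

cos θ_min = l/√(l(l+1)) = √(l/(l+1)), so l/(l+1) = cos²(26.57°) = 0.7999.
Thus l = 0.7999/(1 − 0.7999) ≈ 4.
Then |L| = ℏ√(4·5) = 2√5 ℏ.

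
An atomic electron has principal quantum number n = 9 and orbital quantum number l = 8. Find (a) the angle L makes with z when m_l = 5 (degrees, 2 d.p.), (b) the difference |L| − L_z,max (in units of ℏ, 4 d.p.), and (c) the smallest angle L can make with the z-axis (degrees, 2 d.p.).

For m_l = 5: cos θ = 5/√72, θ ≈ 53.90°.
|L| − L_z,max = (6√2 − 8)ℏ ≈ 0.4853ℏ.
cos θ_min = 8/√72, so θ_min ≈ 19.47°.

θ(m_l=5) ≈ 53.90°; |L|−L_z,max ≈ 0.4853ℏ; θ_min ≈ 19.47°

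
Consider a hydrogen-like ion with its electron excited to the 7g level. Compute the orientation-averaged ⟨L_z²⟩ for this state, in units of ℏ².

⟨L_z²⟩ = 6.667 ℏ²

The 7g level has l = 4.
m_l runs from −4 to 4, i.e. {-4, -3, -2, -1, 0, 1, 2, 3, 4}.
Average of L_z² over 9 states: 60/9 ℏ² = 6.667 ℏ².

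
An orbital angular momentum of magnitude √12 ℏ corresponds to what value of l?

(|L|/ℏ)² = l(l+1) = 12.
l² + l − 12 = 0 ⇒ l = 3.

l = 3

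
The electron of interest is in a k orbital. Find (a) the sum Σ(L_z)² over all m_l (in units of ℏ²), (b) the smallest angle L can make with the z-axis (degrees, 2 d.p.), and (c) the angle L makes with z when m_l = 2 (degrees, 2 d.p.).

Σ(L_z)² = 280 ℏ²; θ_min ≈ 20.70°; θ(m_l=2) ≈ 74.50°

For a k orbital, l = 7.
Σ m_l² = 280, so Σ(L_z)² = 280 ℏ².
cos θ_min = 7/√56, so θ_min ≈ 20.70°.
For m_l = 2: cos θ = 2/√56, θ ≈ 74.50°.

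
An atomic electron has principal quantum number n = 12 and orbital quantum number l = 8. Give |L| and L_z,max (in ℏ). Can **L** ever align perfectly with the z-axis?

|L| = 6√2 ℏ ≈ 8.4853ℏ, while L_z,max = lℏ = 8ℏ.
Since |L| > L_z,max, the vector can never point exactly along z; the closest it comes is θ_min = arccos(8/√72) ≈ 19.5°.

No: L_z,max = 8ℏ < |L| = 6√2 ℏ ≈ 8.485ℏ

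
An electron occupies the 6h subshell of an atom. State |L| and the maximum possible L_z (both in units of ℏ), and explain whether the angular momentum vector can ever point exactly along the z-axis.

For 6h, l = 5.
|L| = √30 ℏ ≈ 5.4772ℏ, while L_z,max = lℏ = 5ℏ.
Since |L| > L_z,max, the vector can never point exactly along z; the closest it comes is θ_min = arccos(5/√30) ≈ 24.1°.

No: L_z,max = 5ℏ < |L| = √30 ℏ ≈ 5.477ℏ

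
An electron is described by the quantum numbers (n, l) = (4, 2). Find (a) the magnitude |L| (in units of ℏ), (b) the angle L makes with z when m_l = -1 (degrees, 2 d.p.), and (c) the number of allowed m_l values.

|L| = ℏ√(2·3) = √6 ℏ ≈ 2.449ℏ.
For m_l = -1: cos θ = -1/√6, θ ≈ 114.09°.
There are 2l+1 = 5 values of m_l.

|L| = √6 ℏ ≈ 2.449ℏ; θ(m_l=-1) ≈ 114.09°; 5 values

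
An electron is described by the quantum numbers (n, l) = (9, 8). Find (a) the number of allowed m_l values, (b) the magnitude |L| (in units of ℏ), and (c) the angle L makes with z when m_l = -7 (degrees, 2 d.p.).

17 values; |L| = 6√2 ℏ ≈ 8.485ℏ; θ(m_l=-7) ≈ 145.58°

There are 2l+1 = 17 values of m_l.
|L| = ℏ√(8·9) = 6√2 ℏ ≈ 8.485ℏ.
For m_l = -7: cos θ = -7/√72, θ ≈ 145.58°.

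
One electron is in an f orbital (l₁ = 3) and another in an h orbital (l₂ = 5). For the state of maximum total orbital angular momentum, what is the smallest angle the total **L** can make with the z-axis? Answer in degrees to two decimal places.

θ_min ≈ 19.47°

Angular momentum addition gives L = |l₁ − l₂|, …, l₁ + l₂.
Allowed values: L = 2, 3, 4, 5, 6, 7, 8.
The maximum is L = 8, with |L_tot| = ℏ√(8·9) = 6√2 ℏ.
The minimum angle with z is arccos(8/√72) ≈ 19.47°.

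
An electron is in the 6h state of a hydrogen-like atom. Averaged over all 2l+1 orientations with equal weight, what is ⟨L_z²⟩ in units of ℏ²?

⟨L_z²⟩ = 10 ℏ²

6h means n = 6, l = 5.
The allowed m_l values are -5, -4, -3, -2, -1, 0, 1, 2, 3, 4, 5.
⟨L_z²⟩ = ℏ²·l(l+1)/3 = 10ℏ².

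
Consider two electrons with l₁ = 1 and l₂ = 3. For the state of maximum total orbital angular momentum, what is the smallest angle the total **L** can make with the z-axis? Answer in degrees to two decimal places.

θ_min ≈ 26.57°

The total orbital quantum number L ranges from |l₁ − l₂| to l₁ + l₂ in integer steps.
Allowed values: L = 2, 3, 4.
The maximum is L = 4, with |L_tot| = ℏ√(4·5) = 2√5 ℏ.
The minimum angle with z is arccos(4/√20) ≈ 26.57°.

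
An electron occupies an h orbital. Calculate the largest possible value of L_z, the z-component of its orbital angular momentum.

An h state has l = 5.
L_z = m_l ℏ with m_l ∈ {−5, …, 5}; the maximum is m_l = 5.

L_z,max = 5ℏ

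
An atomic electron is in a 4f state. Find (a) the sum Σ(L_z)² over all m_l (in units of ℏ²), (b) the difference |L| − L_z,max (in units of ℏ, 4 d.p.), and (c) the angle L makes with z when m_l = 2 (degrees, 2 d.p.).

The 4f subshell has l = 3.
Σ m_l² = 28, so Σ(L_z)² = 28 ℏ².
|L| − L_z,max = (2√3 − 3)ℏ ≈ 0.4641ℏ.
For m_l = 2: cos θ = 2/√12, θ ≈ 54.74°.

Σ(L_z)² = 28 ℏ²; |L|−L_z,max ≈ 0.4641ℏ; θ(m_l=2) ≈ 54.74°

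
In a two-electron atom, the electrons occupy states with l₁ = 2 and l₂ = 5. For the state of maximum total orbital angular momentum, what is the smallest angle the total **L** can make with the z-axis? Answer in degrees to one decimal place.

θ_min ≈ 20.7°

L runs from |2 − 5| = 3 to 2 + 5 = 7.
Allowed values: L = 3, 4, 5, 6, 7.
The maximum is L = 7, with |L_tot| = ℏ√(7·8) = 2√14 ℏ.
The minimum angle with z is arccos(7/√56) ≈ 20.7°.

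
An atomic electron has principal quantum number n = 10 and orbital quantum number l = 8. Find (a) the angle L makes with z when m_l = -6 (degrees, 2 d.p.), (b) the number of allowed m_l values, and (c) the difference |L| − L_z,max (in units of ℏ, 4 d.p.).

For m_l = -6: cos θ = -6/√72, θ ≈ 135.00°.
There are 2l+1 = 17 values of m_l.
|L| − L_z,max = (6√2 − 8)ℏ ≈ 0.4853ℏ.

θ(m_l=-6) ≈ 135.00°; 17 values; |L|−L_z,max ≈ 0.4853ℏ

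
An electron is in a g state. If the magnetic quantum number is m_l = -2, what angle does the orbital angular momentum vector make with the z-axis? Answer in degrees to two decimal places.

θ ≈ 116.57°

For a g orbital, l = 4.
|L| = ℏ√(l(l+1)) = 2√5 ℏ.
L_z = m_l ℏ = −2ℏ.
cos θ = L_z/|L| = -2/√20, so θ ≈ 116.57°.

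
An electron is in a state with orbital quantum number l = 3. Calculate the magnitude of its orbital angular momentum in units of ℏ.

|L| = 2√3 ℏ ≈ 3.464ℏ

|L| = ℏ√(l(l+1)) = ℏ√(3·4) = 2√3 ℏ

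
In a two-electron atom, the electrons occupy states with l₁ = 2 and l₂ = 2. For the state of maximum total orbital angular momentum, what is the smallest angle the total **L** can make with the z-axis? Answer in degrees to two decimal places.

L runs from |2 − 2| = 0 to 2 + 2 = 4.
So L can be 0, 1, 2, 3, 4.
The maximum is L = 4, with |L_tot| = ℏ√(4·5) = 2√5 ℏ.
The minimum angle with z is arccos(4/√20) ≈ 26.57°.

θ_min ≈ 26.57°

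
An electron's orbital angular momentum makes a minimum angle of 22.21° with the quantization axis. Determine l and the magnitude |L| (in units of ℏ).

l = 6, |L| = √42 ℏ ≈ 6.481ℏ

cos θ_min = l/√(l(l+1)) = √(l/(l+1)), so l/(l+1) = cos²(22.21°) = 0.8571.
Thus l = 0.8571/(1 − 0.8571) ≈ 6.
Then |L| = ℏ√(6·7) = √42 ℏ.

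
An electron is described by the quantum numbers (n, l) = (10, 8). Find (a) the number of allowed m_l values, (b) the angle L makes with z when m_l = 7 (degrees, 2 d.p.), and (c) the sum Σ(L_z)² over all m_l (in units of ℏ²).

There are 2l+1 = 17 values of m_l.
For m_l = 7: cos θ = 7/√72, θ ≈ 34.42°.
Σ m_l² = 408, so Σ(L_z)² = 408 ℏ².

17 values; θ(m_l=7) ≈ 34.42°; Σ(L_z)² = 408 ℏ²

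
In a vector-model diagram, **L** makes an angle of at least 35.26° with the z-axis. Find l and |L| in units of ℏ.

cos²θ_min = l/(l+1) = 0.6667.
l = cos²θ/sin²θ ≈ 2.
Then |L| = ℏ√(2·3) = √6 ℏ.

l = 2, |L| = √6 ℏ ≈ 2.449ℏ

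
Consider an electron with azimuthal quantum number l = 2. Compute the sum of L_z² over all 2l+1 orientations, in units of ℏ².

m_l runs from −2 to 2, i.e. {-2, -1, 0, 1, 2}.
Σ m_l² = l(l+1)(2l+1)/3 = 2·3·5/3 = 10.

Σ(L_z)² = 10 ℏ²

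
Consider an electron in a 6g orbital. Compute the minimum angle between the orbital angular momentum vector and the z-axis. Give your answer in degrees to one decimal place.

θ_min ≈ 26.6°

For 6g, l = 4.
|L| = ℏ√(l(l+1)) = 2√5 ℏ.
The smallest angle corresponds to the largest L_z, i.e. m_l = l = 4, giving L_z = 4ℏ.
cos θ_min = 4/√20, so θ_min ≈ 26.6°.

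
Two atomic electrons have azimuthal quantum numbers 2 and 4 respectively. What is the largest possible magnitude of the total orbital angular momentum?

L runs from |2 − 4| = 2 to 2 + 4 = 6.
L ∈ {2, 3, 4, 5, 6}.
The largest magnitude corresponds to L = 6: |L_tot| = ℏ√(6·7) = √42 ℏ.

|L_tot|_max = √42 ℏ ≈ 6.481ℏ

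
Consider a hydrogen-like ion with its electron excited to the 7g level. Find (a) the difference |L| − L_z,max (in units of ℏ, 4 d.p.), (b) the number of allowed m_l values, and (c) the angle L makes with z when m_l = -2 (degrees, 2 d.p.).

The 7g level has l = 4.
|L| − L_z,max = (2√5 − 4)ℏ ≈ 0.4721ℏ.
There are 2l+1 = 9 values of m_l.
For m_l = -2: cos θ = -2/√20, θ ≈ 116.57°.

|L|−L_z,max ≈ 0.4721ℏ; 9 values; θ(m_l=-2) ≈ 116.57°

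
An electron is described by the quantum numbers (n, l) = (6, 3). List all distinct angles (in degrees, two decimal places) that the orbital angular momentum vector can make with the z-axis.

θ ∈ {30.00°, 54.74°, 73.22°, 90.00°, 106.78°, 125.26°, 150.00°}

|L| = √(l(l+1)) ℏ = 2√3 ℏ.
cos θ = m_l/√12 for each m_l ∈ {-3, -2, -1, 0, 1, 2, 3}.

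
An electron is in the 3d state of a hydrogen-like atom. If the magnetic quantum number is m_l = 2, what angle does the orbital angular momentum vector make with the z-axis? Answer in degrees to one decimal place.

For 3d, l = 2.
|L| = √(l(l+1)) ℏ = √6 ℏ.
L_z = m_l ℏ = 2ℏ.
cos θ = L_z/|L| = 2/√6, so θ ≈ 35.3°.

θ ≈ 35.3°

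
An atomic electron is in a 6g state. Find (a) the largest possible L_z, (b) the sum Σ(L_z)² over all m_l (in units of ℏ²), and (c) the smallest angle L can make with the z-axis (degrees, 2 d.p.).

6g means n = 6, l = 4.
L_z,max = lℏ = 4ℏ.
Σ m_l² = 60, so Σ(L_z)² = 60 ℏ².
cos θ_min = 4/√20, so θ_min ≈ 26.57°.

L_z,max = 4ℏ; Σ(L_z)² = 60 ℏ²; θ_min ≈ 26.57°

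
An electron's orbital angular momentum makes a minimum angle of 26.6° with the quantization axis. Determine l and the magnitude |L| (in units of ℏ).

l = 4, |L| = 2√5 ℏ ≈ 4.472ℏ

cos θ_min = l/√(l(l+1)) = √(l/(l+1)), so l/(l+1) = cos²(26.6°) = 0.7995.
Solving: l = 4.
Then |L| = ℏ√(4·5) = 2√5 ℏ.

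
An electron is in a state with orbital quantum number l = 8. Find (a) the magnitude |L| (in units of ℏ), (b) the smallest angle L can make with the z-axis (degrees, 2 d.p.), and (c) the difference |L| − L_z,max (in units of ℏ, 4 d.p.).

|L| = ℏ√(8·9) = 6√2 ℏ ≈ 8.485ℏ.
cos θ_min = 8/√72, so θ_min ≈ 19.47°.
|L| − L_z,max = (6√2 − 8)ℏ ≈ 0.4853ℏ.

|L| = 6√2 ℏ ≈ 8.485ℏ; θ_min ≈ 19.47°; |L|−L_z,max ≈ 0.4853ℏ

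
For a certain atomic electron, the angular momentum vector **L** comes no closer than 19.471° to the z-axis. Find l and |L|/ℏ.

l = 8, |L| = 6√2 ℏ ≈ 8.485ℏ

cos²θ_min = l/(l+1) = 0.8889.
l = cos²θ/sin²θ ≈ 8.
Then |L| = ℏ√(8·9) = 6√2 ℏ.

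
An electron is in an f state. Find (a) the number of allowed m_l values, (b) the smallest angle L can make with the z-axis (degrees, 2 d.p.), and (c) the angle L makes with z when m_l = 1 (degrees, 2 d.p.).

For an f orbital, l = 3.
There are 2l+1 = 7 values of m_l.
cos θ_min = 3/√12, so θ_min ≈ 30.00°.
For m_l = 1: cos θ = 1/√12, θ ≈ 73.22°.

7 values; θ_min ≈ 30.00°; θ(m_l=1) ≈ 73.22°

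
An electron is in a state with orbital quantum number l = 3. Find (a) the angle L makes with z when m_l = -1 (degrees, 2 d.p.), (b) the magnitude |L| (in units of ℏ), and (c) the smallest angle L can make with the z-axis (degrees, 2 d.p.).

θ(m_l=-1) ≈ 106.78°; |L| = 2√3 ℏ ≈ 3.464ℏ; θ_min ≈ 30.00°

For m_l = -1: cos θ = -1/√12, θ ≈ 106.78°.
|L| = ℏ√(3·4) = 2√3 ℏ ≈ 3.464ℏ.
cos θ_min = 3/√12, so θ_min ≈ 30.00°.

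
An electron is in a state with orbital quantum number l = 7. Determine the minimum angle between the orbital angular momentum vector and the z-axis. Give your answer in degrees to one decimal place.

θ_min ≈ 20.7°

|L|² = l(l+1)ℏ² = 56ℏ², so |L| = 2√14 ℏ.
The smallest angle corresponds to the largest L_z, i.e. m_l = l = 7, giving L_z = 7ℏ.
cos θ_min = 7/√56, so θ_min ≈ 20.7°.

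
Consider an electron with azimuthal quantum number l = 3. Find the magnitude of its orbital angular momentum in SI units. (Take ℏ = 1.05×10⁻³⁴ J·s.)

|L| = 3.64×10⁻³⁴ J·s

|L| = ℏ√(l(l+1)) = ℏ√(3·4) = 2√3 ℏ
Numerically, |L| = 3.464 × (1.05×10⁻³⁴ J·s) = 3.64×10⁻³⁴ J·s.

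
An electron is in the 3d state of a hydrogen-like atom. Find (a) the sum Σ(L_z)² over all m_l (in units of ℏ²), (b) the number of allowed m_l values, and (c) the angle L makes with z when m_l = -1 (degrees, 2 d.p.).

The 3d subshell has l = 2.
Σ m_l² = 10, so Σ(L_z)² = 10 ℏ².
There are 2l+1 = 5 values of m_l.
For m_l = -1: cos θ = -1/√6, θ ≈ 114.09°.

Σ(L_z)² = 10 ℏ²; 5 values; θ(m_l=-1) ≈ 114.09°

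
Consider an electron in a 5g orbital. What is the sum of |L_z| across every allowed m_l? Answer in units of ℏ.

Σ|L_z| = 20 ℏ

The 5g subshell has l = 4.
m_l ∈ {-4, -3, -2, -1, 0, 1, 2, 3, 4}.
Σ|m_l| = 2·4(4+1)/2 = 20.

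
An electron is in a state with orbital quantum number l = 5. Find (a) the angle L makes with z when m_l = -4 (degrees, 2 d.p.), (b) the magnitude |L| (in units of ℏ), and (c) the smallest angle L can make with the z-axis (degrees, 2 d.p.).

For m_l = -4: cos θ = -4/√30, θ ≈ 136.91°.
|L| = ℏ√(5·6) = √30 ℏ ≈ 5.477ℏ.
cos θ_min = 5/√30, so θ_min ≈ 24.09°.

θ(m_l=-4) ≈ 136.91°; |L| = √30 ℏ ≈ 5.477ℏ; θ_min ≈ 24.09°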